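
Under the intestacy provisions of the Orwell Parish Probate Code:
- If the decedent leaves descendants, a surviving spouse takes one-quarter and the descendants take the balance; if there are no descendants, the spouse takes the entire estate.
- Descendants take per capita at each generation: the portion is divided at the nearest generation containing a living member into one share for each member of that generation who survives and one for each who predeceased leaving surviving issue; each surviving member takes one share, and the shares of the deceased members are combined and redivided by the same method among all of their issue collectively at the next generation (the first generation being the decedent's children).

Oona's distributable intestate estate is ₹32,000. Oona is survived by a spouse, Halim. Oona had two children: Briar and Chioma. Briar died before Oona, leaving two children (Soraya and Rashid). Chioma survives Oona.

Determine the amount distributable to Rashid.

Halim takes one-quarter of ₹32,000 = ₹8,000. The remaining ₹24,000 passes to the descendants.
The descendants' portion (₹24,000) is divided at the children's generation into 2 shares of ₹12,000. Chioma takes ₹12,000. The remaining share for the deceased Briar (₹12,000) is carried to the next generation.
That pool (₹12,000) is divided at the grandchildren's generation equally among Soraya and Rashid: ₹6,000 each.

Rashid receives ₹6,000.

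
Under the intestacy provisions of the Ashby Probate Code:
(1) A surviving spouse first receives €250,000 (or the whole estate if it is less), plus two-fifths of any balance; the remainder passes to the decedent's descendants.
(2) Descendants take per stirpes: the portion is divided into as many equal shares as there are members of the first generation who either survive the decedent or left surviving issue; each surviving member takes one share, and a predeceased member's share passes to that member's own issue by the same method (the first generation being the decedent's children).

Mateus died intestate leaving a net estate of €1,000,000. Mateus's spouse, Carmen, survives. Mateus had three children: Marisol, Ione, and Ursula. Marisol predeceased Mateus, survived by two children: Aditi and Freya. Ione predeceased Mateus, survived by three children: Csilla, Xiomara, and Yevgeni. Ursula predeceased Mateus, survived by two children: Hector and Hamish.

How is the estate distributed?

Carmen first takes €250,000, leaving a balance of €750,000. Carmen then takes two-fifths of the balance (€300,000), for a total of €550,000. The remaining €450,000 passes to the descendants.
The descendants' portion (€450,000) is divided into 3 shares of €150,000: Marisol's €150,000 share passes to Marisol's issue; Ione's €150,000 share passes to Ione's issue; Ursula's €150,000 share passes to Ursula's issue.
Marisol's share (€150,000) is divided into 2 shares of €75,000: Aditi and Freya each take €75,000.
Ione's share (€150,000) is divided into 3 shares of €50,000: Csilla, Xiomara, and Yevgeni each take €50,000.
Ursula's share (€150,000) is divided into 2 shares of €75,000: Hector and Hamish each take €75,000.

Carmen: €550,000; Aditi: €75,000; Freya: €75,000; Csilla: €50,000; Xiomara: €50,000; Yevgeni: €50,000; Hector: €75,000; Hamish: €75,000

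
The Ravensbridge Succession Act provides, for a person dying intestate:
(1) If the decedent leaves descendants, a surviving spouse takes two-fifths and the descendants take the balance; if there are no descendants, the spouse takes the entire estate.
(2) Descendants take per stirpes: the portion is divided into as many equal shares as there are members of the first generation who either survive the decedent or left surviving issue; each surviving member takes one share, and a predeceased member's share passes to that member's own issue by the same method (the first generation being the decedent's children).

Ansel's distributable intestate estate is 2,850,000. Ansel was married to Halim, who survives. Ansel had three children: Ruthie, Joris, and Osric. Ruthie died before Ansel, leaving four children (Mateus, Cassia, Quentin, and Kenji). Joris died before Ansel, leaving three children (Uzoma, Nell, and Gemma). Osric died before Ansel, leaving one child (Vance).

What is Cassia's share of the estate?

Cassia receives 142,500.

Halim takes two-fifths of 2,850,000 = 1,140,000. The remaining 1,710,000 passes to the descendants.
The descendants' portion (1,710,000) is divided into 3 shares of 570,000: Ruthie's 570,000 share passes to Ruthie's issue; Joris's 570,000 share passes to Joris's issue; Osric's 570,000 share passes to Osric's issue.
Ruthie's share (570,000) is divided into 4 shares of 142,500: Mateus, Cassia, Quentin, and Kenji each take 142,500.
Joris's share (570,000) is divided into 3 shares of 190,000: Uzoma, Nell, and Gemma each take 190,000.
Osric's share (570,000) passes entirely to Vance.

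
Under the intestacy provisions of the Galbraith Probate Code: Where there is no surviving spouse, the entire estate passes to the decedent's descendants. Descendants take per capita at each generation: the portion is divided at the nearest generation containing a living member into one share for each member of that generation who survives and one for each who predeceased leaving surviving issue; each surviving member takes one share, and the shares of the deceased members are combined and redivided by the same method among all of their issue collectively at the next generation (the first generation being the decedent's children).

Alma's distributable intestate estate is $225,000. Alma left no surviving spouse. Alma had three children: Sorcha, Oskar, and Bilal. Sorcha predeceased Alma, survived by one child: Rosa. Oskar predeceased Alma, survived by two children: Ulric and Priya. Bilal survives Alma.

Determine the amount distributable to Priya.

Priya receives $50,000.

The entire $225,000 passes to the descendants.
That amount ($225,000) is divided at the children's generation into 3 shares of $75,000. Bilal takes $75,000. The 2 shares of the deceased (Sorcha and Oskar) are combined into a pool of $150,000.
That pool ($150,000) is divided at the grandchildren's generation equally among Rosa, Ulric, and Priya: $50,000 each.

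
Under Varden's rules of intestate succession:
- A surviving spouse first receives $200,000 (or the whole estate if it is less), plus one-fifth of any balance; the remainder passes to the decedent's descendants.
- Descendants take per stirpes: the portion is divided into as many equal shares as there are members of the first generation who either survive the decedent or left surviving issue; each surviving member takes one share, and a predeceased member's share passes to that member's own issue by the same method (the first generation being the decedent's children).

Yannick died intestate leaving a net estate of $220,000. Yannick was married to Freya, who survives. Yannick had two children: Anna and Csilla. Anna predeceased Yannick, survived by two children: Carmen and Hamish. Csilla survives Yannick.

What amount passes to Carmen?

Carmen receives $4,000.

Freya first takes $200,000, leaving a balance of $20,000. Freya then takes one-fifth of the balance ($4,000), for a total of $204,000. The remaining $16,000 passes to the descendants.
The descendants' portion ($16,000) is divided into 2 shares of $8,000: Csilla takes $8,000; Anna's $8,000 share passes to Anna's issue.
Anna's share ($8,000) is divided into 2 shares of $4,000: Carmen and Hamish each take $4,000.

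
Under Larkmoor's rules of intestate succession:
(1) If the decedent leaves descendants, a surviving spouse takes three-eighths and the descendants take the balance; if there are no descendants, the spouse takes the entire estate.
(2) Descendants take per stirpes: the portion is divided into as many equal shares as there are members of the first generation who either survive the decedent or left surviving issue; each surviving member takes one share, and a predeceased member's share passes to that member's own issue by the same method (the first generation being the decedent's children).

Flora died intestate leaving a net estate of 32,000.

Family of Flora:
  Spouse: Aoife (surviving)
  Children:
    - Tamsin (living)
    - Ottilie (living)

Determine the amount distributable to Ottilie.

Ottilie receives 10,000.

Aoife takes three-eighths of 32,000 = 12,000. The remaining 20,000 passes to the descendants.
The descendants' portion (20,000) is divided into 2 shares of 10,000: Tamsin and Ottilie each take 10,000.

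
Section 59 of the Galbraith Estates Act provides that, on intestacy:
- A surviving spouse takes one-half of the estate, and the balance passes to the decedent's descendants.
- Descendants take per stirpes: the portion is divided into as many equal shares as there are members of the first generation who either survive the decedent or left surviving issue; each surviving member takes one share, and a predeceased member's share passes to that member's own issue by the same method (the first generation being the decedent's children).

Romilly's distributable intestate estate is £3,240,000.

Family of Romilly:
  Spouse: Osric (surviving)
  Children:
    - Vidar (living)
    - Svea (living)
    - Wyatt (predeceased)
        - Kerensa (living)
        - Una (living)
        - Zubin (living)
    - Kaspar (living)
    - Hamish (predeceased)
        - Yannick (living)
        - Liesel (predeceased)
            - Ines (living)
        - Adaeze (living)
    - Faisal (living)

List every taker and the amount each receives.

Osric takes one-half of £3,240,000 = £1,620,000. The remaining £1,620,000 passes to the descendants.
The descendants' portion (£1,620,000) is divided into 6 shares of £270,000: Vidar, Svea, Kaspar, and Faisal each take £270,000; Wyatt's £270,000 share passes to Wyatt's issue; Hamish's £270,000 share passes to Hamish's issue.
Wyatt's share (£270,000) is divided into 3 shares of £90,000: Kerensa, Una, and Zubin each take £90,000.
Hamish's share (£270,000) is divided into 3 shares of £90,000: Yannick and Adaeze each take £90,000; Liesel's £90,000 share passes to Liesel's issue.
Liesel's share (£90,000) passes entirely to Ines.

Osric: £1,620,000; Vidar: £270,000; Svea: £270,000; Kerensa: £90,000; Una: £90,000; Zubin: £90,000; Kaspar: £270,000; Yannick: £90,000; Ines: £90,000; Adaeze: £90,000; Faisal: £270,000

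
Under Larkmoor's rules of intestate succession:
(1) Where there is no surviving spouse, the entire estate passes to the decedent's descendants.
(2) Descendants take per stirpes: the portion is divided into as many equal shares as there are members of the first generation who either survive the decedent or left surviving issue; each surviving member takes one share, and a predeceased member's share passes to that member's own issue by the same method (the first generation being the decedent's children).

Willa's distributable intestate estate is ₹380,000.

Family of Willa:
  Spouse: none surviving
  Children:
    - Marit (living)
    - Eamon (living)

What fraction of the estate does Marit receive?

Marit receives 1/2 of the estate.

The entire ₹380,000 passes to the descendants.
That amount (₹380,000) is divided into 2 shares of ₹190,000: Marit and Eamon each take ₹190,000.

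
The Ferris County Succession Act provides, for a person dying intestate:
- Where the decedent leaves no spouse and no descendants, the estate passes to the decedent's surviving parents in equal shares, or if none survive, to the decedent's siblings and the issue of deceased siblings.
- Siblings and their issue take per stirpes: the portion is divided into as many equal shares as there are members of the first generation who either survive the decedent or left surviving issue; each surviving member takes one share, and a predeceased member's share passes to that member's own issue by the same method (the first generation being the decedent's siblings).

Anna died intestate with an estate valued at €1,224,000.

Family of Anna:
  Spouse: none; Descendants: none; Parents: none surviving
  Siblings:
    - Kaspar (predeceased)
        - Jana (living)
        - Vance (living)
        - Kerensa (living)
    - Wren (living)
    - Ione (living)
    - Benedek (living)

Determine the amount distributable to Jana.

The entire €1,224,000 passes to the siblings and their issue.
That amount (€1,224,000) is divided into 4 shares of €306,000: Wren, Ione, and Benedek each take €306,000; Kaspar's €306,000 share passes to Kaspar's issue.
Kaspar's share (€306,000) is divided into 3 shares of €102,000: Jana, Vance, and Kerensa each take €102,000.

Jana receives €102,000.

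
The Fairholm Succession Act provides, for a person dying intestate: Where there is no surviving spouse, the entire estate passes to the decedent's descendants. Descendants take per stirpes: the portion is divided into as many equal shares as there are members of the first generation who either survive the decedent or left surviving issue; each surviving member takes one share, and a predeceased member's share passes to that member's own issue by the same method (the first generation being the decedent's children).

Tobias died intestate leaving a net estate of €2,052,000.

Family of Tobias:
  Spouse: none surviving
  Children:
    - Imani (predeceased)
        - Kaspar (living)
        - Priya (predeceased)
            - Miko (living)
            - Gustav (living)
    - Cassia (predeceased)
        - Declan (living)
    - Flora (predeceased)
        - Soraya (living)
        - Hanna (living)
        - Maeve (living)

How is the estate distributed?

The entire €2,052,000 passes to the descendants.
That amount (€2,052,000) is divided into 3 shares of €684,000: Imani's €684,000 share passes to Imani's issue; Cassia's €684,000 share passes to Cassia's issue; Flora's €684,000 share passes to Flora's issue.
Imani's share (€684,000) is divided into 2 shares of €342,000: Kaspar takes €342,000; Priya's €342,000 share passes to Priya's issue.
Priya's share (€342,000) is divided into 2 shares of €171,000: Miko and Gustav each take €171,000.
Cassia's share (€684,000) passes entirely to Declan.
Flora's share (€684,000) is divided into 3 shares of €228,000: Soraya, Hanna, and Maeve each take €228,000.

Kaspar: €342,000; Miko: €171,000; Gustav: €171,000; Declan: €684,000; Soraya: €228,000; Hanna: €228,000; Maeve: €228,000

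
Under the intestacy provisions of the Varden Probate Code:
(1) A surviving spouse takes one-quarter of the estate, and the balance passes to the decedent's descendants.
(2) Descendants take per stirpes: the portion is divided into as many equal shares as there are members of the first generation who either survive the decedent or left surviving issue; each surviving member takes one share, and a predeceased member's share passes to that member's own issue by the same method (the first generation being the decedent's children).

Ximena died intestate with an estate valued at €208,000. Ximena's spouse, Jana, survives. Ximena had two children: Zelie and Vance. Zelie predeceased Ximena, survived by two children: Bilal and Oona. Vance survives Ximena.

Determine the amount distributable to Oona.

Oona receives €39,000.

Jana takes one-quarter of €208,000 = €52,000. The remaining €156,000 passes to the descendants.
The descendants' portion (€156,000) is divided into 2 shares of €78,000: Vance takes €78,000; Zelie's €78,000 share passes to Zelie's issue.
Zelie's share (€78,000) is divided into 2 shares of €39,000: Bilal and Oona each take €39,000.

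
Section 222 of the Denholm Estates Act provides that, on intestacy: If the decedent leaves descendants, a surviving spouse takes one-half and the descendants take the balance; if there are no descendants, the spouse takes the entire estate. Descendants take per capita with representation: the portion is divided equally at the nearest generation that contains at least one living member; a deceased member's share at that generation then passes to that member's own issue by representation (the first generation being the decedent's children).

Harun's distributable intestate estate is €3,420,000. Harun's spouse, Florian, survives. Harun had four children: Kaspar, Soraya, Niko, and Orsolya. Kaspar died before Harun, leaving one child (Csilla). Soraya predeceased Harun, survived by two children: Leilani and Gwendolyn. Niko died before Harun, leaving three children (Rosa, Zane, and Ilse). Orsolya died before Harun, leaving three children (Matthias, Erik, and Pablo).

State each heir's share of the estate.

Florian: €1,710,000; Csilla: €190,000; Leilani: €190,000; Gwendolyn: €190,000; Rosa: €190,000; Zane: €190,000; Ilse: €190,000; Matthias: €190,000; Erik: €190,000; Pablo: €190,000

Florian takes one-half of €3,420,000 = €1,710,000. The remaining €1,710,000 passes to the descendants.
No child survives, so the initial division is made at the grandchildren's generation.
The descendants' portion (€1,710,000) is divided into 9 shares of €190,000: Csilla, Leilani, Gwendolyn, Rosa, Zane, Ilse, Matthias, Erik, and Pablo each take €190,000.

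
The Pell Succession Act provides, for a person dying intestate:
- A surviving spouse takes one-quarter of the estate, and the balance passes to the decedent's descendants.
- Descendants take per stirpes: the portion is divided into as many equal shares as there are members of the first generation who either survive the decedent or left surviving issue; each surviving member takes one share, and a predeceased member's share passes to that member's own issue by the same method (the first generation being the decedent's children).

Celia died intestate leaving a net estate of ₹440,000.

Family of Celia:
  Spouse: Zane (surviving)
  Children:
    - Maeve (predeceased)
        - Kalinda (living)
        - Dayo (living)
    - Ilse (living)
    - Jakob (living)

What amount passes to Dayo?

Zane takes one-quarter of ₹440,000 = ₹110,000. The remaining ₹330,000 passes to the descendants.
The descendants' portion (₹330,000) is divided into 3 shares of ₹110,000: Ilse and Jakob each take ₹110,000; Maeve's ₹110,000 share passes to Maeve's issue.
Maeve's share (₹110,000) is divided into 2 shares of ₹55,000: Kalinda and Dayo each take ₹55,000.

Dayo receives ₹55,000.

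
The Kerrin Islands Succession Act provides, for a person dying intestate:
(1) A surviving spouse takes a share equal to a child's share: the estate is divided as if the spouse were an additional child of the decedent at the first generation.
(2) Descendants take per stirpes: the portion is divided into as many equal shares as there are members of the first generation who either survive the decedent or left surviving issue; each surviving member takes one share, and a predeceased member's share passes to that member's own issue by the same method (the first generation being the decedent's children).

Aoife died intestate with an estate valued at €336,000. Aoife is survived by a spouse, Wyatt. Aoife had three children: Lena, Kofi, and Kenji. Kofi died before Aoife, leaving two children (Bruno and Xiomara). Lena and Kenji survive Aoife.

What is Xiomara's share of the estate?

Xiomara receives €42,000.

The spouse counts as an additional share at the children's level, so there are 4 primary shares of €84,000. Wyatt takes one such share (€84,000).
The children's combined portion (€252,000) is divided into 3 shares of €84,000: Lena and Kenji each take €84,000; Kofi's €84,000 share passes to Kofi's issue.
Kofi's share (€84,000) is divided into 2 shares of €42,000: Bruno and Xiomara each take €42,000.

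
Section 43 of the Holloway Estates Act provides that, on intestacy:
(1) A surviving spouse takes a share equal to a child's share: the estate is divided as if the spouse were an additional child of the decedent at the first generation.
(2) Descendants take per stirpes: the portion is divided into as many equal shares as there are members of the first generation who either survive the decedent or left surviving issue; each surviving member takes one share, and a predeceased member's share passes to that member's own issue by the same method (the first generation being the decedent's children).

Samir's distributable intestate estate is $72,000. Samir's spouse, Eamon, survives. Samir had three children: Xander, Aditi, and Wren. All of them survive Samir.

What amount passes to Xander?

Xander receives $18,000.

The spouse counts as an additional share at the children's level, so there are 4 primary shares of $18,000. Eamon takes one such share ($18,000).
The children's combined portion ($54,000) is divided into 3 shares of $18,000: Xander, Aditi, and Wren each take $18,000.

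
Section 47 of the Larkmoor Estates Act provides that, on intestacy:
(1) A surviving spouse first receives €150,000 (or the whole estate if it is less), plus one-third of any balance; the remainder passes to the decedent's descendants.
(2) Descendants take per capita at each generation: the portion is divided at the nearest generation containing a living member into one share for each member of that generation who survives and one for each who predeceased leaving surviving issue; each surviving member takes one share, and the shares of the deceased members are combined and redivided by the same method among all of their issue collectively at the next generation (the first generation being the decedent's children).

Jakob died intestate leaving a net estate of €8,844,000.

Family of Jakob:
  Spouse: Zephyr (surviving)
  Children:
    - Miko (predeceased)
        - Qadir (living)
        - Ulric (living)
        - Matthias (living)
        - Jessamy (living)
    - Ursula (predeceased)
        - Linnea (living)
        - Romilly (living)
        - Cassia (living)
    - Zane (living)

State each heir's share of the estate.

Zephyr first takes €150,000, leaving a balance of €8,694,000. Zephyr then takes one-third of the balance (€2,898,000), for a total of €3,048,000. The remaining €5,796,000 passes to the descendants.
The descendants' portion (€5,796,000) is divided at the children's generation into 3 shares of €1,932,000. Zane takes €1,932,000. The 2 shares of the deceased (Miko and Ursula) are combined into a pool of €3,864,000.
That pool (€3,864,000) is divided at the grandchildren's generation equally among Qadir, Ulric, Matthias, Jessamy, Linnea, Romilly, and Cassia: €552,000 each.

Zephyr: €3,048,000; Qadir: €552,000; Ulric: €552,000; Matthias: €552,000; Jessamy: €552,000; Linnea: €552,000; Romilly: €552,000; Cassia: €552,000; Zane: €1,932,000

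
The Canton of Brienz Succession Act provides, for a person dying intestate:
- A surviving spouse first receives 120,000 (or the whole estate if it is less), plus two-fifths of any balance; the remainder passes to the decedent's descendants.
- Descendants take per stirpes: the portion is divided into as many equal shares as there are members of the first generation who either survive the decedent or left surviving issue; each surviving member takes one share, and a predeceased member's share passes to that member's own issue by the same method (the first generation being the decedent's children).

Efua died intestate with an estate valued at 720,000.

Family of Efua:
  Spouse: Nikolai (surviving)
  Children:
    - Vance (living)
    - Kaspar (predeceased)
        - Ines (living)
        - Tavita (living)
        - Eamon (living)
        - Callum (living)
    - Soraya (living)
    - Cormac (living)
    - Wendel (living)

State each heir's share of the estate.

Nikolai first takes 120,000, leaving a balance of 600,000. Nikolai then takes two-fifths of the balance (240,000), for a total of 360,000. The remaining 360,000 passes to the descendants.
The descendants' portion (360,000) is divided into 5 shares of 72,000: Vance, Soraya, Cormac, and Wendel each take 72,000; Kaspar's 72,000 share passes to Kaspar's issue.
Kaspar's share (72,000) is divided into 4 shares of 18,000: Ines, Tavita, Eamon, and Callum each take 18,000.

Nikolai: 360,000; Vance: 72,000; Ines: 18,000; Tavita: 18,000; Eamon: 18,000; Callum: 18,000; Soraya: 72,000; Cormac: 72,000; Wendel: 72,000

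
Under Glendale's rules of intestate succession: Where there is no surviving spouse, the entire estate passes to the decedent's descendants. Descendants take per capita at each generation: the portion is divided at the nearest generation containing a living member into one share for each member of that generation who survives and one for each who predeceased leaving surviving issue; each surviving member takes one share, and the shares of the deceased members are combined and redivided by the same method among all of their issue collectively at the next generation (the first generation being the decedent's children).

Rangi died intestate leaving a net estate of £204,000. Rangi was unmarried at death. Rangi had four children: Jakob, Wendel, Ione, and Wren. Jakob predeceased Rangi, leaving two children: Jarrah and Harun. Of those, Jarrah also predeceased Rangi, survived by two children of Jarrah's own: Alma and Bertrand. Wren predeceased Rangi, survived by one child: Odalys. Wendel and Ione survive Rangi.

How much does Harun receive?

Harun receives £34,000.

The entire £204,000 passes to the descendants.
That amount (£204,000) is divided at the children's generation into 4 shares of £51,000. Wendel and Ione each take £51,000. The 2 shares of the deceased (Jakob and Wren) are combined into a pool of £102,000.
That pool (£102,000) is divided at the grandchildren's generation into 3 shares of £34,000. Harun and Odalys each take £34,000. The remaining share for the deceased Jarrah (£34,000) is carried to the next generation.
That pool (£34,000) is divided at the great-grandchildren's generation equally among Alma and Bertrand: £17,000 each.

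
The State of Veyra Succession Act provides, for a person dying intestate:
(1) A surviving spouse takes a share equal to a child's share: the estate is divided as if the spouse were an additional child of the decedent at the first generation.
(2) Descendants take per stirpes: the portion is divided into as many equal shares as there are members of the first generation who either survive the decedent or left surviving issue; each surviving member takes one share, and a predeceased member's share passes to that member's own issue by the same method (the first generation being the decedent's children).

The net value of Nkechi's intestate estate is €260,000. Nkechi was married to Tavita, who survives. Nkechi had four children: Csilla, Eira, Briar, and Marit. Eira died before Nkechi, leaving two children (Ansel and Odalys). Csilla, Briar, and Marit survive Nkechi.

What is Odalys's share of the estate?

Odalys receives €26,000.

The spouse counts as an additional share at the children's level, so there are 5 primary shares of €52,000. Tavita takes one such share (€52,000).
The children's combined portion (€208,000) is divided into 4 shares of €52,000: Csilla, Briar, and Marit each take €52,000; Eira's €52,000 share passes to Eira's issue.
Eira's share (€52,000) is divided into 2 shares of €26,000: Ansel and Odalys each take €26,000.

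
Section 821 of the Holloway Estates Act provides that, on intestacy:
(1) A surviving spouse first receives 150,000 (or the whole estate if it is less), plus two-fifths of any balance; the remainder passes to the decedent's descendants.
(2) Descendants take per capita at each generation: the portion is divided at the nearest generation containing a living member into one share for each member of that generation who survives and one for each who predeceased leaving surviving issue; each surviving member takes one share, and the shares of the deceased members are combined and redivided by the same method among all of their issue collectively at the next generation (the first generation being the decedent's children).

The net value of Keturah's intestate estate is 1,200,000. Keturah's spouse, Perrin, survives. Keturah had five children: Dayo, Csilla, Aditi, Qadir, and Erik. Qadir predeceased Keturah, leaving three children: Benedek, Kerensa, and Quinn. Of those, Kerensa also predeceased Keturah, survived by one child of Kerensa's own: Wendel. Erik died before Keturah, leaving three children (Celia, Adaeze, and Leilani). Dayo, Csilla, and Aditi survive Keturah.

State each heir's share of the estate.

Perrin: 570,000; Dayo: 126,000; Csilla: 126,000; Aditi: 126,000; Benedek: 42,000; Wendel: 42,000; Quinn: 42,000; Celia: 42,000; Adaeze: 42,000; Leilani: 42,000

Perrin first takes 150,000, leaving a balance of 1,050,000. Perrin then takes two-fifths of the balance (420,000), for a total of 570,000. The remaining 630,000 passes to the descendants.
The descendants' portion (630,000) is divided at the children's generation into 5 shares of 126,000. Dayo, Csilla, and Aditi each take 126,000. The 2 shares of the deceased (Qadir and Erik) are combined into a pool of 252,000.
That pool (252,000) is divided at the grandchildren's generation into 6 shares of 42,000. Benedek, Quinn, Celia, Adaeze, and Leilani each take 42,000. The remaining share for the deceased Kerensa (42,000) is carried to the next generation.
That pool (42,000) passes entirely to Wendel, the sole taker at the great-grandchildren's generation.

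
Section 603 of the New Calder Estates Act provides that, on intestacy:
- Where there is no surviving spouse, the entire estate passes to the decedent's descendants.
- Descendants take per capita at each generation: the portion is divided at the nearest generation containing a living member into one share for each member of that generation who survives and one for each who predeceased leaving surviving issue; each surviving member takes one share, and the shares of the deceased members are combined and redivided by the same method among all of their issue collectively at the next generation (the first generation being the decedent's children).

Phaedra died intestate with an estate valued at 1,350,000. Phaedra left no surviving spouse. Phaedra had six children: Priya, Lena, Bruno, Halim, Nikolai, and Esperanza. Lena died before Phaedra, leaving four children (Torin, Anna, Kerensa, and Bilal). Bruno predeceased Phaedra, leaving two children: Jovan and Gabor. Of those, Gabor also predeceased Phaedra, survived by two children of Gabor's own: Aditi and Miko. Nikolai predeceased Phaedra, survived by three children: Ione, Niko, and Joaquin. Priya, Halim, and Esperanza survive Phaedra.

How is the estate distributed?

The entire 1,350,000 passes to the descendants.
That amount (1,350,000) is divided at the children's generation into 6 shares of 225,000. Priya, Halim, and Esperanza each take 225,000. The 3 shares of the deceased (Lena, Bruno, and Nikolai) are combined into a pool of 675,000.
That pool (675,000) is divided at the grandchildren's generation into 9 shares of 75,000. Torin, Anna, Kerensa, Bilal, Jovan, Ione, Niko, and Joaquin each take 75,000. The remaining share for the deceased Gabor (75,000) is carried to the next generation.
That pool (75,000) is divided at the great-grandchildren's generation equally among Aditi and Miko: 37,500 each.

Priya: 225,000; Torin: 75,000; Anna: 75,000; Kerensa: 75,000; Bilal: 75,000; Jovan: 75,000; Aditi: 37,500; Miko: 37,500; Halim: 225,000; Ione: 75,000; Niko: 75,000; Joaquin: 75,000; Esperanza: 225,000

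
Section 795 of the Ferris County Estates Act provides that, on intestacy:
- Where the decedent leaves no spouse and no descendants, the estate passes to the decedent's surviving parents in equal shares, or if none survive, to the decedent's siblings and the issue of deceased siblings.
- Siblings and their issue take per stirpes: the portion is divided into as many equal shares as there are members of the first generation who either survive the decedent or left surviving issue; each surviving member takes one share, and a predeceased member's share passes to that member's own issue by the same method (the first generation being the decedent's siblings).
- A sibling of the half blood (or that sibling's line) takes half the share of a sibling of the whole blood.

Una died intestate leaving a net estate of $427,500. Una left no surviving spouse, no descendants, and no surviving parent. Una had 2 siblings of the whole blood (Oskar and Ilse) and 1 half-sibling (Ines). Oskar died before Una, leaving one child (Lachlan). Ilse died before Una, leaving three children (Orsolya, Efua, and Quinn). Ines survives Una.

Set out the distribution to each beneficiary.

The entire $427,500 passes to the siblings and their issue.
Counting each half-blood sibling's line as half a unit, there are 5/2 units in $427,500, so one unit is $171,000. Whole-blood lines (Oskar and Ilse) take $171,000 each; half-blood lines (Ines) take $85,500 each.
Oskar's share ($171,000) passes entirely to Lachlan.
Ilse's share ($171,000) is divided into 3 shares of $57,000: Orsolya, Efua, and Quinn each take $57,000.

Lachlan: $171,000; Ines: $85,500; Orsolya: $57,000; Efua: $57,000; Quinn: $57,000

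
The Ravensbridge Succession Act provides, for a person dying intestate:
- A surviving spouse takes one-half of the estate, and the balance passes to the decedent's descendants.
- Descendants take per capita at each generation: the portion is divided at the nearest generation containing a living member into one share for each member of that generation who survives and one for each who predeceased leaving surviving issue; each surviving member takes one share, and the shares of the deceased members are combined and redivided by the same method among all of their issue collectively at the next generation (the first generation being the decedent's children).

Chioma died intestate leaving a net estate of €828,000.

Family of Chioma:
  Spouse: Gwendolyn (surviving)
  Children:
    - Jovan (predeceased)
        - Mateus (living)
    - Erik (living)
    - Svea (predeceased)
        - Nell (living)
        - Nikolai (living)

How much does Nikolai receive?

Gwendolyn takes one-half of €828,000 = €414,000. The remaining €414,000 passes to the descendants.
The descendants' portion (€414,000) is divided at the children's generation into 3 shares of €138,000. Erik takes €138,000. The 2 shares of the deceased (Jovan and Svea) are combined into a pool of €276,000.
That pool (€276,000) is divided at the grandchildren's generation equally among Mateus, Nell, and Nikolai: €92,000 each.

Nikolai receives €92,000.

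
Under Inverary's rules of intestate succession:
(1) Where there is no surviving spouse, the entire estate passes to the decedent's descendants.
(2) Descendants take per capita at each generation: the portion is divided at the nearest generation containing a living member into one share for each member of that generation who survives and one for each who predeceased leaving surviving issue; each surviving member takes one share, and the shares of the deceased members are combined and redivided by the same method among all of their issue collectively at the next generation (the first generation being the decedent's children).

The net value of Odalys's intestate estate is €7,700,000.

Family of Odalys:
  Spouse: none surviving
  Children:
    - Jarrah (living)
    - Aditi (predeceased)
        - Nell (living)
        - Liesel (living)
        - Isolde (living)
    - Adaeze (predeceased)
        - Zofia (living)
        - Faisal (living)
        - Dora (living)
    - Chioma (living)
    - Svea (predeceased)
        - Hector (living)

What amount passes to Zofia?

Zofia receives €660,000.

The entire €7,700,000 passes to the descendants.
That amount (€7,700,000) is divided at the children's generation into 5 shares of €1,540,000. Jarrah and Chioma each take €1,540,000. The 3 shares of the deceased (Aditi, Adaeze, and Svea) are combined into a pool of €4,620,000.
That pool (€4,620,000) is divided at the grandchildren's generation equally among Nell, Liesel, Isolde, Zofia, Faisal, Dora, and Hector: €660,000 each.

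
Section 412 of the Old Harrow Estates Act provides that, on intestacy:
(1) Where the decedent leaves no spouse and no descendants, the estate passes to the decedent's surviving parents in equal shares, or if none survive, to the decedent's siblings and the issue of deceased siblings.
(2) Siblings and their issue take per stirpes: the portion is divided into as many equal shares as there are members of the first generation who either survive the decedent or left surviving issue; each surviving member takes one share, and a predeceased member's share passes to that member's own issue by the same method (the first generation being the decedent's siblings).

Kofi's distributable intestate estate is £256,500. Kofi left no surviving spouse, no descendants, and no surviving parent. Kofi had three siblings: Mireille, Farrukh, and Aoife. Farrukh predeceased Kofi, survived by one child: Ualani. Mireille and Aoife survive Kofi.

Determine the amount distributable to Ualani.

Ualani receives £85,500.

The entire £256,500 passes to the siblings and their issue.
That amount (£256,500) is divided into 3 shares of £85,500: Mireille and Aoife each take £85,500; Farrukh's £85,500 share passes to Farrukh's issue.
Farrukh's share (£85,500) passes entirely to Ualani.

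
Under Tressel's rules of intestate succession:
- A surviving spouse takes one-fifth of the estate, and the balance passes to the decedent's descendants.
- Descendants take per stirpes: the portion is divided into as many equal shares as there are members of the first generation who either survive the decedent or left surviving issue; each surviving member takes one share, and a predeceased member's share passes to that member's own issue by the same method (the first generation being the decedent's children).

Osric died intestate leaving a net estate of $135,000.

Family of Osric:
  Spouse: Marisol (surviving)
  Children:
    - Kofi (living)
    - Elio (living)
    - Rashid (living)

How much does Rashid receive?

Rashid receives $36,000.

Marisol takes one-fifth of $135,000 = $27,000. The remaining $108,000 passes to the descendants.
The descendants' portion ($108,000) is divided into 3 shares of $36,000: Kofi, Elio, and Rashid each take $36,000.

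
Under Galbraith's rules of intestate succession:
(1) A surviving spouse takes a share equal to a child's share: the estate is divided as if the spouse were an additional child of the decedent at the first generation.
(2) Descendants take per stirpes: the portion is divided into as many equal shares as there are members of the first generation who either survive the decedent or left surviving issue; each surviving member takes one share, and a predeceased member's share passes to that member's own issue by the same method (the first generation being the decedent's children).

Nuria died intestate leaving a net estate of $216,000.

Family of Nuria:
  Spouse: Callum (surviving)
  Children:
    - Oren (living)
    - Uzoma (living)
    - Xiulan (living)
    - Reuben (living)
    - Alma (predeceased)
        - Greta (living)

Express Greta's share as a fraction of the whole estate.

Greta receives 1/6 of the estate.

The spouse counts as an additional share at the children's level, so there are 6 primary shares of $36,000. Callum takes one such share ($36,000).
The children's combined portion ($180,000) is divided into 5 shares of $36,000: Oren, Uzoma, Xiulan, and Reuben each take $36,000; Alma's $36,000 share passes to Alma's issue.
Alma's share ($36,000) passes entirely to Greta.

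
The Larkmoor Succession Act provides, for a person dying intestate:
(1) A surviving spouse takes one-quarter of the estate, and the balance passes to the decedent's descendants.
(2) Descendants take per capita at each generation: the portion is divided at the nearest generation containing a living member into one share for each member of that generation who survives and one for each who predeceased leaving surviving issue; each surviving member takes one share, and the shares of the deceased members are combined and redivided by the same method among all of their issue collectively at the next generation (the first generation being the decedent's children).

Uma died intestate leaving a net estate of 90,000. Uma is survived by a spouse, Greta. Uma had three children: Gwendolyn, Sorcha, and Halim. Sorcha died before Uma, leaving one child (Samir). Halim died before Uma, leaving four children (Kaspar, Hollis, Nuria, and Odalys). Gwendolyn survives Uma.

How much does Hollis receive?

Hollis receives 9,000.

Greta takes one-quarter of 90,000 = 22,500. The remaining 67,500 passes to the descendants.
The descendants' portion (67,500) is divided at the children's generation into 3 shares of 22,500. Gwendolyn takes 22,500. The 2 shares of the deceased (Sorcha and Halim) are combined into a pool of 45,000.
That pool (45,000) is divided at the grandchildren's generation equally among Samir, Kaspar, Hollis, Nuria, and Odalys: 9,000 each.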